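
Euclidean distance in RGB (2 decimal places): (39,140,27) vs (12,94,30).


d = √[(R₁-R₂)² + (G₁-G₂)² + (B₁-B₂)²]
d = √[(39-12)² + (140-94)² + (27-30)²]
d = √[729 + 2116 + 9]
d = √2854
d ≈ 53.42


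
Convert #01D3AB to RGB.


01 → 1 (R)
D3 → 211 (G)
AB → 171 (B)
= RGB(1, 211, 171)


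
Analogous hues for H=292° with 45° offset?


Base hue: 292°
Left analog: (292 - 45) mod 360 = 247°
Right analog: (292 + 45) mod 360 = 337°
Analogous hues = 247° and 337°


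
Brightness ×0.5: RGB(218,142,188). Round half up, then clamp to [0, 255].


Multiply each channel by 0.5, round half up, clamp to [0, 255]
R: 218×0.5 = 109
G: 142×0.5 = 71
B: 188×0.5 = 94
= RGB(109, 71, 94)


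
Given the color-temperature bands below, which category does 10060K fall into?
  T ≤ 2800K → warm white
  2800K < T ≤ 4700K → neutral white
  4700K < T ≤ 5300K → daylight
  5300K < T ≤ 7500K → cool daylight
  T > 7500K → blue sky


Temperature: 10060K
10060K > 7500K → blue sky
Classification: blue sky


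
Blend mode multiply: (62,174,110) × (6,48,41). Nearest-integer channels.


Multiply: C = A×B/255, rounded to nearest integer
R: 62×6/255 = 372/255 ≈ 1.459 → 1
G: 174×48/255 = 8352/255 ≈ 32.753 → 33
B: 110×41/255 = 4510/255 ≈ 17.686 → 18
= RGB(1, 33, 18)


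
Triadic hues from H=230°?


Triadic: equally spaced at 120° intervals
H1 = 230°
H2 = (230 + 120) mod 360 = 350°
H3 = (230 + 240) mod 360 = 110°
Triadic = 230°, 350°, 110°


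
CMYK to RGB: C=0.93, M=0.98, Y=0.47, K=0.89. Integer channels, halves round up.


R = 255 × (1-C) × (1-K) = 255 × 0.07 × 0.11 = 1.9635 → 2
G = 255 × (1-M) × (1-K) = 255 × 0.02 × 0.11 = 0.561 → 1
B = 255 × (1-Y) × (1-K) = 255 × 0.53 × 0.11 = 14.8665 → 15
= RGB(2, 1, 15)


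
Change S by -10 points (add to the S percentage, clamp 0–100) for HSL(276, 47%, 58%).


Original S = 47%
Adjustment = -10 percentage points
New S = 47 + (-10) = 37
Clamp to [0, 100] → 37
= HSL(276°, 37%, 58%)


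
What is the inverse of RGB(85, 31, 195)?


Invert: (255-R, 255-G, 255-B)
R: 255-85 = 170
G: 255-31 = 224
B: 255-195 = 60
= RGB(170, 224, 60)


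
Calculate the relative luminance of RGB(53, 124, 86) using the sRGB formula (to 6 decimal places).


Linearize each channel (sRGB transfer function): c = v/255; c_lin = c/12.92 if c ≤ 0.04045, else ((c+0.055)/1.055)^2.4
  R: 53/255 ≈ 0.207843 > 0.04045 → ((0.207843+0.055)/1.055)^2.4 ≈ 0.035601
  G: 124/255 ≈ 0.486275 > 0.04045 → ((0.486275+0.055)/1.055)^2.4 ≈ 0.201556
  B: 86/255 ≈ 0.337255 > 0.04045 → ((0.337255+0.055)/1.055)^2.4 ≈ 0.093059
R_lin = 0.035601, G_lin = 0.201556, B_lin = 0.093059
L = 0.2126×R + 0.7152×G + 0.0722×B
L = 0.2126×0.035601 + 0.7152×0.201556 + 0.0722×0.093059
L ≈ 0.158441


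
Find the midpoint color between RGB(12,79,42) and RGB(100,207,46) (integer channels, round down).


Midpoint: each channel = ⌊(C₁+C₂)/2⌋
R: ⌊(12+100)/2⌋ = 56
G: ⌊(79+207)/2⌋ = 143
B: ⌊(42+46)/2⌋ = 44
= RGB(56, 143, 44)


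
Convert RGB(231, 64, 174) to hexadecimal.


R = 231 → E7 (hex)
G = 64 → 40 (hex)
B = 174 → AE (hex)
Hex = #E740AE


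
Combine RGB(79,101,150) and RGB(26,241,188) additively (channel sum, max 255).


Additive: each channel = min(255, C₁+C₂)
R: 79+26 = 105 → 105
G: 101+241 = 342 → 255
B: 150+188 = 338 → 255
= RGB(105, 255, 255)


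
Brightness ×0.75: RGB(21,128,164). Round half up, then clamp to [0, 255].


Multiply each channel by 0.75, round half up, clamp to [0, 255]
R: 21×0.75 = 15.75 → round → 16
G: 128×0.75 = 96
B: 164×0.75 = 123
= RGB(16, 96, 123)


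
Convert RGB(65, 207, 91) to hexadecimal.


R = 65 → 41 (hex)
G = 207 → CF (hex)
B = 91 → 5B (hex)
Hex = #41CF5B


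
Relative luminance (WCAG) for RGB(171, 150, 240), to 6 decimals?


Linearize each channel (sRGB transfer function): c = v/255; c_lin = c/12.92 if c ≤ 0.04045, else ((c+0.055)/1.055)^2.4
  R: 171/255 ≈ 0.670588 > 0.04045 → ((0.670588+0.055)/1.055)^2.4 ≈ 0.407240
  G: 150/255 ≈ 0.588235 > 0.04045 → ((0.588235+0.055)/1.055)^2.4 ≈ 0.304987
  B: 240/255 ≈ 0.941176 > 0.04045 → ((0.941176+0.055)/1.055)^2.4 ≈ 0.871367
R_lin = 0.407240, G_lin = 0.304987, B_lin = 0.871367
L = 0.2126×R + 0.7152×G + 0.0722×B
L = 0.2126×0.407240 + 0.7152×0.304987 + 0.0722×0.871367
L ≈ 0.367619


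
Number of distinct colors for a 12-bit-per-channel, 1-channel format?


Total bits = 12 bits/channel × 1 channels = 12 bits
Distinct colors = 2^12
= 4,096 colors


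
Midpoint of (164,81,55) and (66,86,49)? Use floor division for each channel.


Midpoint: each channel = ⌊(C₁+C₂)/2⌋
R: ⌊(164+66)/2⌋ = 115
G: ⌊(81+86)/2⌋ = 83
B: ⌊(55+49)/2⌋ = 52
= RGB(115, 83, 52)


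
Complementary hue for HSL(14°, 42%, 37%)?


Complement = opposite side of color wheel = hue + 180°
H' = (14 + 180) mod 360 = 194°
S and L unchanged.
= HSL(194°, 42%, 37%)


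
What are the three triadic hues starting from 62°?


Triadic: equally spaced at 120° intervals
H1 = 62°
H2 = (62 + 120) mod 360 = 182°
H3 = (62 + 240) mod 360 = 302°
Triadic = 62°, 182°, 302°


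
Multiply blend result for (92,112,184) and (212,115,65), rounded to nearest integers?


Multiply: C = A×B/255, rounded to nearest integer
R: 92×212/255 = 19504/255 ≈ 76.486 → 76
G: 112×115/255 = 12880/255 ≈ 50.510 → 51
B: 184×65/255 = 11960/255 ≈ 46.902 → 47
= RGB(76, 51, 47)


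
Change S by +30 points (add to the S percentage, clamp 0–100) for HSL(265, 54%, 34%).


Original S = 54%
Adjustment = +30 percentage points
New S = 54 + (30) = 84
Clamp to [0, 100] → 84
= HSL(265°, 84%, 34%)


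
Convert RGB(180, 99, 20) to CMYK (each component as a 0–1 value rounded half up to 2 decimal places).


R'=180/255≈0.7059, G'=99/255≈0.3882, B'=20/255≈0.0784
K = 1 - max(R',G',B') = 1 - 180/255 = 75/255 = 0.29411… → 0.29
(1-R'-K)/(1-K) simplifies to (max-R)/max with max = 180:
C = (180-180)/180 = 0/180 = 0 → 0.00
M = (180-99)/180 = 81/180 = 0.45 → 0.45
Y = (180-20)/180 = 160/180 = 0.88888… → 0.89
= CMYK(0.00, 0.45, 0.89, 0.29)


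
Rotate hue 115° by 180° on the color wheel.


New hue = (H + rotation) mod 360
New hue = (115 + 180) mod 360
= 295 mod 360
= 295°


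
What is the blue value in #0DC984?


Color: #0DC984
R = 0D = 13
G = C9 = 201
B = 84 = 132
Blue = 132


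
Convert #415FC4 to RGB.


41 → 65 (R)
5F → 95 (G)
C4 → 196 (B)
= RGB(65, 95, 196)


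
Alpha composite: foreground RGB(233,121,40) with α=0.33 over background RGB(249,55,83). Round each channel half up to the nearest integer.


C = α×F + (1-α)×B, with 1-α = 0.67
R: 0.33×233 + 0.67×249 = 76.89 + 166.83 = 243.72 → 244
G: 0.33×121 + 0.67×55 = 39.93 + 36.85 = 76.78 → 77
B: 0.33×40 + 0.67×83 = 13.20 + 55.61 = 68.81 → 69
= RGB(244, 77, 69)


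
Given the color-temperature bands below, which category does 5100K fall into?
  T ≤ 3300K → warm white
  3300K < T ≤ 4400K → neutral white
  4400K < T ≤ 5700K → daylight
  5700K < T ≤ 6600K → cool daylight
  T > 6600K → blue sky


Temperature: 5100K
4400K < 5100K ≤ 5700K → daylight
Classification: daylight


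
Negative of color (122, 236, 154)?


Invert: (255-R, 255-G, 255-B)
R: 255-122 = 133
G: 255-236 = 19
B: 255-154 = 101
= RGB(133, 19, 101)


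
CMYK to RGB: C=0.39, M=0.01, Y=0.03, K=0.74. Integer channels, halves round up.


R = 255 × (1-C) × (1-K) = 255 × 0.61 × 0.26 = 40.443 → 40
G = 255 × (1-M) × (1-K) = 255 × 0.99 × 0.26 = 65.637 → 66
B = 255 × (1-Y) × (1-K) = 255 × 0.97 × 0.26 = 64.311 → 64
= RGB(40, 66, 64)


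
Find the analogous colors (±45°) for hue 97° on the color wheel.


Base hue: 97°
Left analog: (97 - 45) mod 360 = 52°
Right analog: (97 + 45) mod 360 = 142°
Analogous hues = 52° and 142°


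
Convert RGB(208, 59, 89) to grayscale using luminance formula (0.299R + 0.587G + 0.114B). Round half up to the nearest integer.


Gray = 0.299×R + 0.587×G + 0.114×B
Gray = 0.299×208 + 0.587×59 + 0.114×89
Gray = 62.192 + 34.633 + 10.146
Gray = 106.971 → round half up → 107
Gray = 107


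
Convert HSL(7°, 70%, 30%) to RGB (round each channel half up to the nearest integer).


H=7°, S=0.70, L=0.30
C = (1-|2L-1|)×S = (1-|-0.40|)×0.70 = 0.42
H' = H/60 = 7/60 ≈ 0.1167; X = C×(1-|H' mod 2 - 1|) = 0.049
m = L - C/2 = 0.30 - 0.21 = 0.09
Sector ⌊H'⌋ = 0 → (R',G',B') = (0.42, 0.049, 0.0)
RGB = ((R'+m)×255, (G'+m)×255, (B'+m)×255) = (130.05, 35.445, 22.95)
Round half up → RGB(130, 35, 23)


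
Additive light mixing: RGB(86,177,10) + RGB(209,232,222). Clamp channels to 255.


Additive: each channel = min(255, C₁+C₂)
R: 86+209 = 295 → 255
G: 177+232 = 409 → 255
B: 10+222 = 232 → 232
= RGB(255, 255, 232)


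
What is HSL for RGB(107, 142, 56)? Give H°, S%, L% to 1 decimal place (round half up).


Normalize: R'=107/255≈0.4196, G'=142/255≈0.5569, B'=56/255≈0.2196
Max=142/255, Min=56/255, Δ=Max-Min=86/255
L = (Max+Min)/2 = (142+56)/510 = 198/510 = 0.38823… → L = 38.8%
L ≤ 0.5 → S = Δ/(Max+Min) = 86/(142+56) = 86/198 = 0.43434… → S = 43.4%
(the 1/255 factors cancel in S and H, so raw channel differences can be used)
Max is G' → H = 60 × ((B-R)/Δ + 2) = 60 × ((56-107)/86 + 2)
  -51/86 + 2 = -0.5930… + 2 = 1.4069…
  H = 60 × 1.4069… = 84.418…° → H = 84.4°
= HSL(84.4°, 43.4%, 38.8%)


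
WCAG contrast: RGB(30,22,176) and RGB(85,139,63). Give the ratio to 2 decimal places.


Linearize each sRGB channel c=v/255: c/12.92 if c ≤ 0.04045 else ((c+0.055)/1.055)^2.4
L = 0.2126×R_lin + 0.7152×G_lin + 0.0722×B_lin
Color 1 (30,22,176):
  R=30: 30/255≈0.1176 > 0.04045 → ((0.1176+0.055)/1.055)^2.4 ≈ 0.01298
  G=22: 22/255≈0.0863 > 0.04045 → ((0.0863+0.055)/1.055)^2.4 ≈ 0.00802
  B=176: 176/255≈0.6902 > 0.04045 → ((0.6902+0.055)/1.055)^2.4 ≈ 0.43415
  L1 = 0.2126×0.01298 + 0.7152×0.00802 + 0.0722×0.43415 ≈ 0.03984
Color 2 (85,139,63):
  R=85: 85/255≈0.3333 > 0.04045 → ((0.3333+0.055)/1.055)^2.4 ≈ 0.09084
  G=139: 139/255≈0.5451 > 0.04045 → ((0.5451+0.055)/1.055)^2.4 ≈ 0.25818
  B=63: 63/255≈0.2471 > 0.04045 → ((0.2471+0.055)/1.055)^2.4 ≈ 0.04971
  L2 = 0.2126×0.09084 + 0.7152×0.25818 + 0.0722×0.04971 ≈ 0.20755
Lighter = 0.20755, Darker = 0.03984
Ratio = (L_lighter + 0.05) / (L_darker + 0.05)
Ratio = (0.20755 + 0.05) / (0.03984 + 0.05) = 0.25755 / 0.08984 ≈ 2.8667
Ratio ≈ 2.87:1


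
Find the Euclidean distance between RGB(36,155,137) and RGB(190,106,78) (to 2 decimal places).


d = √[(R₁-R₂)² + (G₁-G₂)² + (B₁-B₂)²]
d = √[(36-190)² + (155-106)² + (137-78)²]
d = √[23716 + 2401 + 3481]
d = √29598
d ≈ 172.04


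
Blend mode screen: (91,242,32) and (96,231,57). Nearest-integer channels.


Screen: C = 255 - (255-A)×(255-B)/255, rounded to nearest integer
R: 255 - (255-91)×(255-96)/255 = 255 - 26076/255 ≈ 255 - 102.259 = 152.741 → 153
G: 255 - (255-242)×(255-231)/255 = 255 - 312/255 ≈ 255 - 1.224 = 253.776 → 254
B: 255 - (255-32)×(255-57)/255 = 255 - 44154/255 ≈ 255 - 173.153 = 81.847 → 82
= RGB(153, 254, 82)


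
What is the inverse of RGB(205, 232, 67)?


Invert: (255-R, 255-G, 255-B)
R: 255-205 = 50
G: 255-232 = 23
B: 255-67 = 188
= RGB(50, 23, 188)


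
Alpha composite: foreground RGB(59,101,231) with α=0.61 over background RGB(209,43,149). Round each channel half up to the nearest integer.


C = α×F + (1-α)×B, with 1-α = 0.39
R: 0.61×59 + 0.39×209 = 35.99 + 81.51 = 117.50 → 118
G: 0.61×101 + 0.39×43 = 61.61 + 16.77 = 78.38 → 78
B: 0.61×231 + 0.39×149 = 140.91 + 58.11 = 199.02 → 199
= RGB(118, 78, 199)


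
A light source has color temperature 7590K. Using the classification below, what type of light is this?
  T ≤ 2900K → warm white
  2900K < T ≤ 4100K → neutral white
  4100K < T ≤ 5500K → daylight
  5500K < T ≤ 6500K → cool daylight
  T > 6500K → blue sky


Temperature: 7590K
7590K > 6500K → blue sky
Classification: blue sky


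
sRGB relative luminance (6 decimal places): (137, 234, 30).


Linearize each channel (sRGB transfer function): c = v/255; c_lin = c/12.92 if c ≤ 0.04045, else ((c+0.055)/1.055)^2.4
  R: 137/255 ≈ 0.537255 > 0.04045 → ((0.537255+0.055)/1.055)^2.4 ≈ 0.250158
  G: 234/255 ≈ 0.917647 > 0.04045 → ((0.917647+0.055)/1.055)^2.4 ≈ 0.822786
  B: 30/255 ≈ 0.117647 > 0.04045 → ((0.117647+0.055)/1.055)^2.4 ≈ 0.012983
R_lin = 0.250158, G_lin = 0.822786, B_lin = 0.012983
L = 0.2126×R + 0.7152×G + 0.0722×B
L = 0.2126×0.250158 + 0.7152×0.822786 + 0.0722×0.012983
L ≈ 0.642577


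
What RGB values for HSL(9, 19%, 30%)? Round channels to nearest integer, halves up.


H=9°, S=0.19, L=0.30
C = (1-|2L-1|)×S = (1-|-0.40|)×0.19 = 0.114
H' = H/60 = 9/60 ≈ 0.1500; X = C×(1-|H' mod 2 - 1|) = 0.0171
m = L - C/2 = 0.30 - 0.057 = 0.243
Sector ⌊H'⌋ = 0 → (R',G',B') = (0.114, 0.0171, 0.0)
RGB = ((R'+m)×255, (G'+m)×255, (B'+m)×255) = (91.035, 66.3255, 61.965)
Round half up → RGB(91, 66, 62)


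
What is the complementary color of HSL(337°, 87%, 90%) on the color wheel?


Complement = opposite side of color wheel = hue + 180°
H' = (337 + 180) mod 360 = 157°
S and L unchanged.
= HSL(157°, 87%, 90%)


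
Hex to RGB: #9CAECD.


9C → 156 (R)
AE → 174 (G)
CD → 205 (B)
= RGB(156, 174, 205)


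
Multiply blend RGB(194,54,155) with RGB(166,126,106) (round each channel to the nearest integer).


Multiply: C = A×B/255, rounded to nearest integer
R: 194×166/255 = 32204/255 ≈ 126.290 → 126
G: 54×126/255 = 6804/255 ≈ 26.682 → 27
B: 155×106/255 = 16430/255 ≈ 64.431 → 64
= RGB(126, 27, 64)


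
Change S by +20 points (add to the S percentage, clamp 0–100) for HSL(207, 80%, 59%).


Original S = 80%
Adjustment = +20 percentage points
New S = 80 + (20) = 100
Clamp to [0, 100] → 100
= HSL(207°, 100%, 59%)


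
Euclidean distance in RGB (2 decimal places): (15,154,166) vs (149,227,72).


d = √[(R₁-R₂)² + (G₁-G₂)² + (B₁-B₂)²]
d = √[(15-149)² + (154-227)² + (166-72)²]
d = √[17956 + 5329 + 8836]
d = √32121
d ≈ 179.22


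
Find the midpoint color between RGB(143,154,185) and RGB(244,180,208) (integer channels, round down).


Midpoint: each channel = ⌊(C₁+C₂)/2⌋
R: ⌊(143+244)/2⌋ = 193
G: ⌊(154+180)/2⌋ = 167
B: ⌊(185+208)/2⌋ = 196
= RGB(193, 167, 196)


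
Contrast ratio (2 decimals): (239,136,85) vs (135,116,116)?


Linearize each sRGB channel c=v/255: c/12.92 if c ≤ 0.04045 else ((c+0.055)/1.055)^2.4
L = 0.2126×R_lin + 0.7152×G_lin + 0.0722×B_lin
Color 1 (239,136,85):
  R=239: 239/255≈0.9373 > 0.04045 → ((0.9373+0.055)/1.055)^2.4 ≈ 0.86316
  G=136: 136/255≈0.5333 > 0.04045 → ((0.5333+0.055)/1.055)^2.4 ≈ 0.24620
  B=85: 85/255≈0.3333 > 0.04045 → ((0.3333+0.055)/1.055)^2.4 ≈ 0.09084
  L1 = 0.2126×0.86316 + 0.7152×0.24620 + 0.0722×0.09084 ≈ 0.36615
Color 2 (135,116,116):
  R=135: 135/255≈0.5294 > 0.04045 → ((0.5294+0.055)/1.055)^2.4 ≈ 0.24228
  G=116: 116/255≈0.4549 > 0.04045 → ((0.4549+0.055)/1.055)^2.4 ≈ 0.17465
  B=116: 116/255≈0.4549 > 0.04045 → ((0.4549+0.055)/1.055)^2.4 ≈ 0.17465
  L2 = 0.2126×0.24228 + 0.7152×0.17465 + 0.0722×0.17465 ≈ 0.18903
Lighter = 0.36615, Darker = 0.18903
Ratio = (L_lighter + 0.05) / (L_darker + 0.05)
Ratio = (0.36615 + 0.05) / (0.18903 + 0.05) = 0.41615 / 0.23903 ≈ 1.7410
Ratio ≈ 1.74:1


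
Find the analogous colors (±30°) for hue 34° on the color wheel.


Base hue: 34°
Left analog: (34 - 30) mod 360 = 4°
Right analog: (34 + 30) mod 360 = 64°
Analogous hues = 4° and 64°


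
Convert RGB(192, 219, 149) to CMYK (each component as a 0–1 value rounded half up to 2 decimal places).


R'=192/255≈0.7529, G'=219/255≈0.8588, B'=149/255≈0.5843
K = 1 - max(R',G',B') = 1 - 219/255 = 36/255 = 0.14117… → 0.14
(1-R'-K)/(1-K) simplifies to (max-R)/max with max = 219:
C = (219-192)/219 = 27/219 = 0.12328… → 0.12
M = (219-219)/219 = 0/219 = 0 → 0.00
Y = (219-149)/219 = 70/219 = 0.31963… → 0.32
= CMYK(0.12, 0.00, 0.32, 0.14)


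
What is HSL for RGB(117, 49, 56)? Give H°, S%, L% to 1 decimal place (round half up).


Normalize: R'=117/255≈0.4588, G'=49/255≈0.1922, B'=56/255≈0.2196
Max=117/255, Min=49/255, Δ=Max-Min=68/255
L = (Max+Min)/2 = (117+49)/510 = 166/510 = 0.32549… → L = 32.5%
L ≤ 0.5 → S = Δ/(Max+Min) = 68/(117+49) = 68/166 = 0.40963… → S = 41.0%
(the 1/255 factors cancel in S and H, so raw channel differences can be used)
Max is R' → H = 60 × (((G-B)/Δ) mod 6) = 60 × (((49-56)/68) mod 6)
  (-7)/68 = -0.1029…; negative, so add 6 → 5.8970…
  H = 60 × 5.8970… = 353.823…° → H = 353.8°
= HSL(353.8°, 41.0%, 32.5%)


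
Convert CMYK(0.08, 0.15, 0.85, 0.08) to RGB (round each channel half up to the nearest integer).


R = 255 × (1-C) × (1-K) = 255 × 0.92 × 0.92 = 215.832 → 216
G = 255 × (1-M) × (1-K) = 255 × 0.85 × 0.92 = 199.41 → 199
B = 255 × (1-Y) × (1-K) = 255 × 0.15 × 0.92 = 35.19 → 35
= RGB(216, 199, 35)


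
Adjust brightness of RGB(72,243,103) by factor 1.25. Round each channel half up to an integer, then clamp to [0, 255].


Multiply each channel by 1.25, round half up, clamp to [0, 255]
R: 72×1.25 = 90
G: 243×1.25 = 303.75 → round → 304 → clamp → 255
B: 103×1.25 = 128.75 → round → 129
= RGB(90, 255, 129)


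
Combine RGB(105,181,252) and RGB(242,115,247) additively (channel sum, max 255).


Additive: each channel = min(255, C₁+C₂)
R: 105+242 = 347 → 255
G: 181+115 = 296 → 255
B: 252+247 = 499 → 255
= RGB(255, 255, 255)


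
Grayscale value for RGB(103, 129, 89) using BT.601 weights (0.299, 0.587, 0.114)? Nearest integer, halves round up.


Gray = 0.299×R + 0.587×G + 0.114×B
Gray = 0.299×103 + 0.587×129 + 0.114×89
Gray = 30.797 + 75.723 + 10.146
Gray = 116.666 → round half up → 117
Gray = 117


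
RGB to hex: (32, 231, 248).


R = 32 → 20 (hex)
G = 231 → E7 (hex)
B = 248 → F8 (hex)
Hex = #20E7F8


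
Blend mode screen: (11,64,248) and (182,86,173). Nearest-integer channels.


Screen: C = 255 - (255-A)×(255-B)/255, rounded to nearest integer
R: 255 - (255-11)×(255-182)/255 = 255 - 17812/255 ≈ 255 - 69.851 = 185.149 → 185
G: 255 - (255-64)×(255-86)/255 = 255 - 32279/255 ≈ 255 - 126.584 = 128.416 → 128
B: 255 - (255-248)×(255-173)/255 = 255 - 574/255 ≈ 255 - 2.251 = 252.749 → 253
= RGB(185, 128, 253)


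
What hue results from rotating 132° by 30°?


New hue = (H + rotation) mod 360
New hue = (132 + 30) mod 360
= 162 mod 360
= 162°


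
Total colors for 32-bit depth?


Colors = 2^bits = 2^32
= 4,294,967,296 colors


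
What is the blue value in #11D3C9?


Color: #11D3C9
R = 11 = 17
G = D3 = 211
B = C9 = 201
Blue = 201


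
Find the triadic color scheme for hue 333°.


Triadic: equally spaced at 120° intervals
H1 = 333°
H2 = (333 + 120) mod 360 = 93°
H3 = (333 + 240) mod 360 = 213°
Triadic = 333°, 93°, 213°


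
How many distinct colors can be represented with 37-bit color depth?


Colors = 2^bits = 2^37
= 137,438,953,472 colors


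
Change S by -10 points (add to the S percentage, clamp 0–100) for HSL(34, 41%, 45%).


Original S = 41%
Adjustment = -10 percentage points
New S = 41 + (-10) = 31
Clamp to [0, 100] → 31
= HSL(34°, 31%, 45%)


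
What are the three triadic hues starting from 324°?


Triadic: equally spaced at 120° intervals
H1 = 324°
H2 = (324 + 120) mod 360 = 84°
H3 = (324 + 240) mod 360 = 204°
Triadic = 324°, 84°, 204°


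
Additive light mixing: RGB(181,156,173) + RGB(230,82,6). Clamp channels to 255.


Additive: each channel = min(255, C₁+C₂)
R: 181+230 = 411 → 255
G: 156+82 = 238 → 238
B: 173+6 = 179 → 179
= RGB(255, 238, 179)


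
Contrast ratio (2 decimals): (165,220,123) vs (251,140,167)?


Linearize each sRGB channel c=v/255: c/12.92 if c ≤ 0.04045 else ((c+0.055)/1.055)^2.4
L = 0.2126×R_lin + 0.7152×G_lin + 0.0722×B_lin
Color 1 (165,220,123):
  R=165: 165/255≈0.6471 > 0.04045 → ((0.6471+0.055)/1.055)^2.4 ≈ 0.37626
  G=220: 220/255≈0.8627 > 0.04045 → ((0.8627+0.055)/1.055)^2.4 ≈ 0.71569
  B=123: 123/255≈0.4824 > 0.04045 → ((0.4824+0.055)/1.055)^2.4 ≈ 0.19807
  L1 = 0.2126×0.37626 + 0.7152×0.71569 + 0.0722×0.19807 ≈ 0.60616
Color 2 (251,140,167):
  R=251: 251/255≈0.9843 > 0.04045 → ((0.9843+0.055)/1.055)^2.4 ≈ 0.96469
  G=140: 140/255≈0.5490 > 0.04045 → ((0.5490+0.055)/1.055)^2.4 ≈ 0.26225
  B=167: 167/255≈0.6549 > 0.04045 → ((0.6549+0.055)/1.055)^2.4 ≈ 0.38643
  L2 = 0.2126×0.96469 + 0.7152×0.26225 + 0.0722×0.38643 ≈ 0.42055
Lighter = 0.60616, Darker = 0.42055
Ratio = (L_lighter + 0.05) / (L_darker + 0.05)
Ratio = (0.60616 + 0.05) / (0.42055 + 0.05) = 0.65616 / 0.47055 ≈ 1.3944
Ratio ≈ 1.39:1


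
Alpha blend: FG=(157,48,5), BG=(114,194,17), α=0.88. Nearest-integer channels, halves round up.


C = α×F + (1-α)×B, with 1-α = 0.12
R: 0.88×157 + 0.12×114 = 138.16 + 13.68 = 151.84 → 152
G: 0.88×48 + 0.12×194 = 42.24 + 23.28 = 65.52 → 66
B: 0.88×5 + 0.12×17 = 4.40 + 2.04 = 6.44 → 6
= RGB(152, 66, 6)


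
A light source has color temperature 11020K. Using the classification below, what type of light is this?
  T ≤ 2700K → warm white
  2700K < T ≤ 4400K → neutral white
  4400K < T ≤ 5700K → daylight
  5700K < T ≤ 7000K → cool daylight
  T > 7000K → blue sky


Temperature: 11020K
11020K > 7000K → blue sky
Classification: blue sky


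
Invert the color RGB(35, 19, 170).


Invert: (255-R, 255-G, 255-B)
R: 255-35 = 220
G: 255-19 = 236
B: 255-170 = 85
= RGB(220, 236, 85)


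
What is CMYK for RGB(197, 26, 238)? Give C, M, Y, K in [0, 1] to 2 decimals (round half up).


R'=197/255≈0.7725, G'=26/255≈0.1020, B'=238/255≈0.9333
K = 1 - max(R',G',B') = 1 - 238/255 = 17/255 = 0.06666… → 0.07
(1-R'-K)/(1-K) simplifies to (max-R)/max with max = 238:
C = (238-197)/238 = 41/238 = 0.17226… → 0.17
M = (238-26)/238 = 212/238 = 0.89075… → 0.89
Y = (238-238)/238 = 0/238 = 0 → 0.00
= CMYK(0.17, 0.89, 0.00, 0.07)


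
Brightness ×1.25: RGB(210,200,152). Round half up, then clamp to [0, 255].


Multiply each channel by 1.25, round half up, clamp to [0, 255]
R: 210×1.25 = 262.5 → round → 263 → clamp → 255
G: 200×1.25 = 250
B: 152×1.25 = 190
= RGB(255, 250, 190)


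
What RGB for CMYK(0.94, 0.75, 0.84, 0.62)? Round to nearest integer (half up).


R = 255 × (1-C) × (1-K) = 255 × 0.06 × 0.38 = 5.814 → 6
G = 255 × (1-M) × (1-K) = 255 × 0.25 × 0.38 = 24.225 → 24
B = 255 × (1-Y) × (1-K) = 255 × 0.16 × 0.38 = 15.504 → 16
= RGB(6, 24, 16)


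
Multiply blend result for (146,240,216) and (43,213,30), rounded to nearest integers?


Multiply: C = A×B/255, rounded to nearest integer
R: 146×43/255 = 6278/255 ≈ 24.620 → 25
G: 240×213/255 = 51120/255 ≈ 200.471 → 200
B: 216×30/255 = 6480/255 ≈ 25.412 → 25
= RGB(25, 200, 25)


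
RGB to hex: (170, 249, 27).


R = 170 → AA (hex)
G = 249 → F9 (hex)
B = 27 → 1B (hex)
Hex = #AAF91B


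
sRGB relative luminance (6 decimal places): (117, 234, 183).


Linearize each channel (sRGB transfer function): c = v/255; c_lin = c/12.92 if c ≤ 0.04045, else ((c+0.055)/1.055)^2.4
  R: 117/255 ≈ 0.458824 > 0.04045 → ((0.458824+0.055)/1.055)^2.4 ≈ 0.177888
  G: 234/255 ≈ 0.917647 > 0.04045 → ((0.917647+0.055)/1.055)^2.4 ≈ 0.822786
  B: 183/255 ≈ 0.717647 > 0.04045 → ((0.717647+0.055)/1.055)^2.4 ≈ 0.473531
R_lin = 0.177888, G_lin = 0.822786, B_lin = 0.473531
L = 0.2126×R + 0.7152×G + 0.0722×B
L = 0.2126×0.177888 + 0.7152×0.822786 + 0.0722×0.473531
L ≈ 0.660464


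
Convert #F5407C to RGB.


F5 → 245 (R)
40 → 64 (G)
7C → 124 (B)
= RGB(245, 64, 124)


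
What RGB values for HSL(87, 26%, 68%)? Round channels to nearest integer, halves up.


H=87°, S=0.26, L=0.68
C = (1-|2L-1|)×S = (1-|0.36|)×0.26 = 0.1664
H' = H/60 = 87/60 ≈ 1.4500; X = C×(1-|H' mod 2 - 1|) = 0.09152
m = L - C/2 = 0.68 - 0.0832 = 0.5968
Sector ⌊H'⌋ = 1 → (R',G',B') = (0.09152, 0.1664, 0.0)
RGB = ((R'+m)×255, (G'+m)×255, (B'+m)×255) = (175.5216, 194.616, 152.184)
Round half up → RGB(176, 195, 152)


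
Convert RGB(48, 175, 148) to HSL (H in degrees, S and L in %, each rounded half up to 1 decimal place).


Normalize: R'=48/255≈0.1882, G'=175/255≈0.6863, B'=148/255≈0.5804
Max=175/255, Min=48/255, Δ=Max-Min=127/255
L = (Max+Min)/2 = (175+48)/510 = 223/510 = 0.43725… → L = 43.7%
L ≤ 0.5 → S = Δ/(Max+Min) = 127/(175+48) = 127/223 = 0.56950… → S = 57.0%
(the 1/255 factors cancel in S and H, so raw channel differences can be used)
Max is G' → H = 60 × ((B-R)/Δ + 2) = 60 × ((148-48)/127 + 2)
  100/127 + 2 = 0.7874… + 2 = 2.7874…
  H = 60 × 2.7874… = 167.244…° → H = 167.2°
= HSL(167.2°, 57.0%, 43.7%)


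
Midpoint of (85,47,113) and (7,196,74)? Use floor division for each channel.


Midpoint: each channel = ⌊(C₁+C₂)/2⌋
R: ⌊(85+7)/2⌋ = 46
G: ⌊(47+196)/2⌋ = 121
B: ⌊(113+74)/2⌋ = 93
= RGB(46, 121, 93)


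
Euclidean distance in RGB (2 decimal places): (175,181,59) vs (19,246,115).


d = √[(R₁-R₂)² + (G₁-G₂)² + (B₁-B₂)²]
d = √[(175-19)² + (181-246)² + (59-115)²]
d = √[24336 + 4225 + 3136]
d = √31697
d ≈ 178.04


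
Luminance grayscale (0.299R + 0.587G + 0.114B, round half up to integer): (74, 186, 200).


Gray = 0.299×R + 0.587×G + 0.114×B
Gray = 0.299×74 + 0.587×186 + 0.114×200
Gray = 22.126 + 109.182 + 22.800
Gray = 154.108 → round half up → 154
Gray = 154


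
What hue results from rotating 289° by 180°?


New hue = (H + rotation) mod 360
New hue = (289 + 180) mod 360
= 469 mod 360
= 109°


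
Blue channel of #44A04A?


Color: #44A04A
R = 44 = 68
G = A0 = 160
B = 4A = 74
Blue = 74


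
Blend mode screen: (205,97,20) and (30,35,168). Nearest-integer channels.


Screen: C = 255 - (255-A)×(255-B)/255, rounded to nearest integer
R: 255 - (255-205)×(255-30)/255 = 255 - 11250/255 ≈ 255 - 44.118 = 210.882 → 211
G: 255 - (255-97)×(255-35)/255 = 255 - 34760/255 ≈ 255 - 136.314 = 118.686 → 119
B: 255 - (255-20)×(255-168)/255 = 255 - 20445/255 ≈ 255 - 80.176 = 174.824 → 175
= RGB(211, 119, 175)


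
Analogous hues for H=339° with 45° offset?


Base hue: 339°
Left analog: (339 - 45) mod 360 = 294°
Right analog: (339 + 45) mod 360 = 24°
Analogous hues = 294° and 24°


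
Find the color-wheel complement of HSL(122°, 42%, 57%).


Complement = opposite side of color wheel = hue + 180°
H' = (122 + 180) mod 360 = 302°
S and L unchanged.
= HSL(302°, 42%, 57%)


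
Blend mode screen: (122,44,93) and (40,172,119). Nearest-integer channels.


Screen: C = 255 - (255-A)×(255-B)/255, rounded to nearest integer
R: 255 - (255-122)×(255-40)/255 = 255 - 28595/255 ≈ 255 - 112.137 = 142.863 → 143
G: 255 - (255-44)×(255-172)/255 = 255 - 17513/255 ≈ 255 - 68.678 = 186.322 → 186
B: 255 - (255-93)×(255-119)/255 = 255 - 22032/255 ≈ 255 - 86.400 = 168.600 → 169
= RGB(143, 186, 169)


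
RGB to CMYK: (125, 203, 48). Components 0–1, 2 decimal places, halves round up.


R'=125/255≈0.4902, G'=203/255≈0.7961, B'=48/255≈0.1882
K = 1 - max(R',G',B') = 1 - 203/255 = 52/255 = 0.20392… → 0.20
(1-R'-K)/(1-K) simplifies to (max-R)/max with max = 203:
C = (203-125)/203 = 78/203 = 0.38423… → 0.38
M = (203-203)/203 = 0/203 = 0 → 0.00
Y = (203-48)/203 = 155/203 = 0.76354… → 0.76
= CMYK(0.38, 0.00, 0.76, 0.20)


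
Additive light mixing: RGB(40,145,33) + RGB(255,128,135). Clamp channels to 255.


Additive: each channel = min(255, C₁+C₂)
R: 40+255 = 295 → 255
G: 145+128 = 273 → 255
B: 33+135 = 168 → 168
= RGB(255, 255, 168)


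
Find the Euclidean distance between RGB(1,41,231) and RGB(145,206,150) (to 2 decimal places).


d = √[(R₁-R₂)² + (G₁-G₂)² + (B₁-B₂)²]
d = √[(1-145)² + (41-206)² + (231-150)²]
d = √[20736 + 27225 + 6561]
d = √54522
d ≈ 233.50


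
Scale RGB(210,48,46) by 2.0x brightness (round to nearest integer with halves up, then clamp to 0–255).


Multiply each channel by 2.0, round half up, clamp to [0, 255]
R: 210×2.0 = 420 → clamp → 255
G: 48×2.0 = 96
B: 46×2.0 = 92
= RGB(255, 96, 92)


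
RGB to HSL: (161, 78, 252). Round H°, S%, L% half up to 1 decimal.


Normalize: R'=161/255≈0.6314, G'=78/255≈0.3059, B'=252/255≈0.9882
Max=252/255, Min=78/255, Δ=Max-Min=174/255
L = (Max+Min)/2 = (252+78)/510 = 330/510 = 0.64705… → L = 64.7%
L > 0.5 → S = Δ/(2-Max-Min) = 174/(510-252-78) = 174/180 = 0.96666… → S = 96.7%
(the 1/255 factors cancel in S and H, so raw channel differences can be used)
Max is B' → H = 60 × ((R-G)/Δ + 4) = 60 × ((161-78)/174 + 4)
  83/174 + 4 = 0.4770… + 4 = 4.4770…
  H = 60 × 4.4770… = 268.620…° → H = 268.6°
= HSL(268.6°, 96.7%, 64.7%)


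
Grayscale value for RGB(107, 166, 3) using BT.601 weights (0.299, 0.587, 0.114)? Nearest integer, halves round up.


Gray = 0.299×R + 0.587×G + 0.114×B
Gray = 0.299×107 + 0.587×166 + 0.114×3
Gray = 31.993 + 97.442 + 0.342
Gray = 129.777 → round half up → 130
Gray = 130


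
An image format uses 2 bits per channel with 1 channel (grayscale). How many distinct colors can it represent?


Total bits = 2 bits/channel × 1 channels = 2 bits
Distinct colors = 2^2
= 4 colors


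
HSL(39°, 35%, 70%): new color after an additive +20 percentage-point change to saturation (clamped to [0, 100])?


Original S = 35%
Adjustment = +20 percentage points
New S = 35 + (20) = 55
Clamp to [0, 100] → 55
= HSL(39°, 55%, 70%)


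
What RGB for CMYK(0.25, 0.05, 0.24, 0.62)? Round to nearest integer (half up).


R = 255 × (1-C) × (1-K) = 255 × 0.75 × 0.38 = 72.675 → 73
G = 255 × (1-M) × (1-K) = 255 × 0.95 × 0.38 = 92.055 → 92
B = 255 × (1-Y) × (1-K) = 255 × 0.76 × 0.38 = 73.644 → 74
= RGB(73, 92, 74)


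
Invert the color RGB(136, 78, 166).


Invert: (255-R, 255-G, 255-B)
R: 255-136 = 119
G: 255-78 = 177
B: 255-166 = 89
= RGB(119, 177, 89)


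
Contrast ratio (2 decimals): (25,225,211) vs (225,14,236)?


Linearize each sRGB channel c=v/255: c/12.92 if c ≤ 0.04045 else ((c+0.055)/1.055)^2.4
L = 0.2126×R_lin + 0.7152×G_lin + 0.0722×B_lin
Color 1 (25,225,211):
  R=25: 25/255≈0.0980 > 0.04045 → ((0.0980+0.055)/1.055)^2.4 ≈ 0.00972
  G=225: 225/255≈0.8824 > 0.04045 → ((0.8824+0.055)/1.055)^2.4 ≈ 0.75294
  B=211: 211/255≈0.8275 > 0.04045 → ((0.8275+0.055)/1.055)^2.4 ≈ 0.65141
  L1 = 0.2126×0.00972 + 0.7152×0.75294 + 0.0722×0.65141 ≈ 0.58760
Color 2 (225,14,236):
  R=225: 225/255≈0.8824 > 0.04045 → ((0.8824+0.055)/1.055)^2.4 ≈ 0.75294
  G=14: 14/255≈0.0549 > 0.04045 → ((0.0549+0.055)/1.055)^2.4 ≈ 0.00439
  B=236: 236/255≈0.9255 > 0.04045 → ((0.9255+0.055)/1.055)^2.4 ≈ 0.83880
  L2 = 0.2126×0.75294 + 0.7152×0.00439 + 0.0722×0.83880 ≈ 0.22378
Lighter = 0.58760, Darker = 0.22378
Ratio = (L_lighter + 0.05) / (L_darker + 0.05)
Ratio = (0.58760 + 0.05) / (0.22378 + 0.05) = 0.63760 / 0.27378 ≈ 2.3289
Ratio ≈ 2.33:1


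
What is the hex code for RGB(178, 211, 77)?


R = 178 → B2 (hex)
G = 211 → D3 (hex)
B = 77 → 4D (hex)
Hex = #B2D34D


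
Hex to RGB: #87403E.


87 → 135 (R)
40 → 64 (G)
3E → 62 (B)
= RGB(135, 64, 62)


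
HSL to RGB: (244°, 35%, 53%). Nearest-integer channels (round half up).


H=244°, S=0.35, L=0.53
C = (1-|2L-1|)×S = (1-|0.06|)×0.35 = 0.329
H' = H/60 = 244/60 ≈ 4.0667; X = C×(1-|H' mod 2 - 1|) ≈ 0.0219
m = L - C/2 = 0.53 - 0.1645 = 0.3655
Sector ⌊H'⌋ = 4 → (R',G',B') = (≈0.0219, 0.0, 0.329)
RGB = ((R'+m)×255, (G'+m)×255, (B'+m)×255) = (98.7955, 93.2025, 177.0975)
Round half up → RGB(99, 93, 177)


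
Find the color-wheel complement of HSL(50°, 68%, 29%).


Complement = opposite side of color wheel = hue + 180°
H' = (50 + 180) mod 360 = 230°
S and L unchanged.
= HSL(230°, 68%, 29%)


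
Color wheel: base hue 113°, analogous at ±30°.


Base hue: 113°
Left analog: (113 - 30) mod 360 = 83°
Right analog: (113 + 30) mod 360 = 143°
Analogous hues = 83° and 143°


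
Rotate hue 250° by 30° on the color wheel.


New hue = (H + rotation) mod 360
New hue = (250 + 30) mod 360
= 280 mod 360
= 280°


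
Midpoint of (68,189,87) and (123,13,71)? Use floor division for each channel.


Midpoint: each channel = ⌊(C₁+C₂)/2⌋
R: ⌊(68+123)/2⌋ = 95
G: ⌊(189+13)/2⌋ = 101
B: ⌊(87+71)/2⌋ = 79
= RGB(95, 101, 79)


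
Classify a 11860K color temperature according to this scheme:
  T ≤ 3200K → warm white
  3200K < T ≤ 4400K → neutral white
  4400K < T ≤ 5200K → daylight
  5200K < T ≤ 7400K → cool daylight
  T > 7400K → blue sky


Temperature: 11860K
11860K > 7400K → blue sky
Classification: blue sky


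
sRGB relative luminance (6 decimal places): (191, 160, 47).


Linearize each channel (sRGB transfer function): c = v/255; c_lin = c/12.92 if c ≤ 0.04045, else ((c+0.055)/1.055)^2.4
  R: 191/255 ≈ 0.749020 > 0.04045 → ((0.749020+0.055)/1.055)^2.4 ≈ 0.520996
  G: 160/255 ≈ 0.627451 > 0.04045 → ((0.627451+0.055)/1.055)^2.4 ≈ 0.351533
  B: 47/255 ≈ 0.184314 > 0.04045 → ((0.184314+0.055)/1.055)^2.4 ≈ 0.028426
R_lin = 0.520996, G_lin = 0.351533, B_lin = 0.028426
L = 0.2126×R + 0.7152×G + 0.0722×B
L = 0.2126×0.520996 + 0.7152×0.351533 + 0.0722×0.028426
L ≈ 0.364232


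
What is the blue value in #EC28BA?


Color: #EC28BA
R = EC = 236
G = 28 = 40
B = BA = 186
Blue = 186


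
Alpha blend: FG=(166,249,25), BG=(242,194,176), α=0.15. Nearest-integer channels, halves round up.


C = α×F + (1-α)×B, with 1-α = 0.85
R: 0.15×166 + 0.85×242 = 24.90 + 205.70 = 230.60 → 231
G: 0.15×249 + 0.85×194 = 37.35 + 164.90 = 202.25 → 202
B: 0.15×25 + 0.85×176 = 3.75 + 149.60 = 153.35 → 153
= RGB(231, 202, 153)


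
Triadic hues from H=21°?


Triadic: equally spaced at 120° intervals
H1 = 21°
H2 = (21 + 120) mod 360 = 141°
H3 = (21 + 240) mod 360 = 261°
Triadic = 21°, 141°, 261°


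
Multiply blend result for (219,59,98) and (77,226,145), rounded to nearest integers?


Multiply: C = A×B/255, rounded to nearest integer
R: 219×77/255 = 16863/255 ≈ 66.129 → 66
G: 59×226/255 = 13334/255 ≈ 52.290 → 52
B: 98×145/255 = 14210/255 ≈ 55.725 → 56
= RGB(66, 52, 56)


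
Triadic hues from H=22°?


Triadic: equally spaced at 120° intervals
H1 = 22°
H2 = (22 + 120) mod 360 = 142°
H3 = (22 + 240) mod 360 = 262°
Triadic = 22°, 142°, 262°


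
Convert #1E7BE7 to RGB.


1E → 30 (R)
7B → 123 (G)
E7 → 231 (B)
= RGB(30, 123, 231)


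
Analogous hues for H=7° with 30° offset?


Base hue: 7°
Left analog: (7 - 30) mod 360 = 337°
Right analog: (7 + 30) mod 360 = 37°
Analogous hues = 337° and 37°


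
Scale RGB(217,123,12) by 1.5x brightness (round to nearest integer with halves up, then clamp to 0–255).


Multiply each channel by 1.5, round half up, clamp to [0, 255]
R: 217×1.5 = 325.5 → round → 326 → clamp → 255
G: 123×1.5 = 184.5 → round → 185
B: 12×1.5 = 18
= RGB(255, 185, 18)


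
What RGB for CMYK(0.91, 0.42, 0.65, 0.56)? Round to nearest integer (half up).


R = 255 × (1-C) × (1-K) = 255 × 0.09 × 0.44 = 10.098 → 10
G = 255 × (1-M) × (1-K) = 255 × 0.58 × 0.44 = 65.076 → 65
B = 255 × (1-Y) × (1-K) = 255 × 0.35 × 0.44 = 39.27 → 39
= RGB(10, 65, 39)


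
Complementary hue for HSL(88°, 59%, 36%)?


Complement = opposite side of color wheel = hue + 180°
H' = (88 + 180) mod 360 = 268°
S and L unchanged.
= HSL(268°, 59%, 36%)


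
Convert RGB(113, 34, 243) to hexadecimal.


R = 113 → 71 (hex)
G = 34 → 22 (hex)
B = 243 → F3 (hex)
Hex = #7122F3


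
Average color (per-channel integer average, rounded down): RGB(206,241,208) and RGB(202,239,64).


Midpoint: each channel = ⌊(C₁+C₂)/2⌋
R: ⌊(206+202)/2⌋ = 204
G: ⌊(241+239)/2⌋ = 240
B: ⌊(208+64)/2⌋ = 136
= RGB(204, 240, 136)


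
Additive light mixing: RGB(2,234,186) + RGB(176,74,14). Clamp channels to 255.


Additive: each channel = min(255, C₁+C₂)
R: 2+176 = 178 → 178
G: 234+74 = 308 → 255
B: 186+14 = 200 → 200
= RGB(178, 255, 200)


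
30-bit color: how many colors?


Colors = 2^bits = 2^30
= 1,073,741,824 colors


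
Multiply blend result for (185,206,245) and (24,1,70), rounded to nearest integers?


Multiply: C = A×B/255, rounded to nearest integer
R: 185×24/255 = 4440/255 ≈ 17.412 → 17
G: 206×1/255 = 206/255 ≈ 0.808 → 1
B: 245×70/255 = 17150/255 ≈ 67.255 → 67
= RGB(17, 1, 67)


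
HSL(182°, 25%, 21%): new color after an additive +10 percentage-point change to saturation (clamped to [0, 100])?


Original S = 25%
Adjustment = +10 percentage points
New S = 25 + (10) = 35
Clamp to [0, 100] → 35
= HSL(182°, 35%, 21%)


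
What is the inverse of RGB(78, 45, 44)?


Invert: (255-R, 255-G, 255-B)
R: 255-78 = 177
G: 255-45 = 210
B: 255-44 = 211
= RGB(177, 210, 211)


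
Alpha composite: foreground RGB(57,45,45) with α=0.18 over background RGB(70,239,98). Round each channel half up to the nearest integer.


C = α×F + (1-α)×B, with 1-α = 0.82
R: 0.18×57 + 0.82×70 = 10.26 + 57.40 = 67.66 → 68
G: 0.18×45 + 0.82×239 = 8.10 + 195.98 = 204.08 → 204
B: 0.18×45 + 0.82×98 = 8.10 + 80.36 = 88.46 → 88
= RGB(68, 204, 88)


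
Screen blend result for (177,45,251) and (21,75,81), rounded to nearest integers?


Screen: C = 255 - (255-A)×(255-B)/255, rounded to nearest integer
R: 255 - (255-177)×(255-21)/255 = 255 - 18252/255 ≈ 255 - 71.576 = 183.424 → 183
G: 255 - (255-45)×(255-75)/255 = 255 - 37800/255 ≈ 255 - 148.235 = 106.765 → 107
B: 255 - (255-251)×(255-81)/255 = 255 - 696/255 ≈ 255 - 2.729 = 252.271 → 252
= RGB(183, 107, 252)


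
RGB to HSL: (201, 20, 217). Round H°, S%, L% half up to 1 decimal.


Normalize: R'=201/255≈0.7882, G'=20/255≈0.0784, B'=217/255≈0.8510
Max=217/255, Min=20/255, Δ=Max-Min=197/255
L = (Max+Min)/2 = (217+20)/510 = 237/510 = 0.46470… → L = 46.5%
L ≤ 0.5 → S = Δ/(Max+Min) = 197/(217+20) = 197/237 = 0.83122… → S = 83.1%
(the 1/255 factors cancel in S and H, so raw channel differences can be used)
Max is B' → H = 60 × ((R-G)/Δ + 4) = 60 × ((201-20)/197 + 4)
  181/197 + 4 = 0.9187… + 4 = 4.9187…
  H = 60 × 4.9187… = 295.126…° → H = 295.1°
= HSL(295.1°, 83.1%, 46.5%)


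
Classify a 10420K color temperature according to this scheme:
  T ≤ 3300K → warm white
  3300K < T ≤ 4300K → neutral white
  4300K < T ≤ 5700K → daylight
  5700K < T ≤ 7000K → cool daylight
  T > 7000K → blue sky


Temperature: 10420K
10420K > 7000K → blue sky
Classification: blue sky


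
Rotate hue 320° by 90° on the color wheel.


New hue = (H + rotation) mod 360
New hue = (320 + 90) mod 360
= 410 mod 360
= 50°


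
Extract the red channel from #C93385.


Color: #C93385
R = C9 = 201
G = 33 = 51
B = 85 = 133
Red = 201


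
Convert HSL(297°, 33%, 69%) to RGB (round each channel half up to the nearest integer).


H=297°, S=0.33, L=0.69
C = (1-|2L-1|)×S = (1-|0.38|)×0.33 = 0.2046
H' = H/60 = 297/60 ≈ 4.9500; X = C×(1-|H' mod 2 - 1|) = 0.19437
m = L - C/2 = 0.69 - 0.1023 = 0.5877
Sector ⌊H'⌋ = 4 → (R',G',B') = (0.19437, 0.0, 0.2046)
RGB = ((R'+m)×255, (G'+m)×255, (B'+m)×255) = (199.42785, 149.8635, 202.0365)
Round half up → RGB(199, 150, 202)


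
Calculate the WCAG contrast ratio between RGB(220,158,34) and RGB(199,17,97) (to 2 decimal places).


Linearize each sRGB channel c=v/255: c/12.92 if c ≤ 0.04045 else ((c+0.055)/1.055)^2.4
L = 0.2126×R_lin + 0.7152×G_lin + 0.0722×B_lin
Color 1 (220,158,34):
  R=220: 220/255≈0.8627 > 0.04045 → ((0.8627+0.055)/1.055)^2.4 ≈ 0.71569
  G=158: 158/255≈0.6196 > 0.04045 → ((0.6196+0.055)/1.055)^2.4 ≈ 0.34191
  B=34: 34/255≈0.1333 > 0.04045 → ((0.1333+0.055)/1.055)^2.4 ≈ 0.01600
  L1 = 0.2126×0.71569 + 0.7152×0.34191 + 0.0722×0.01600 ≈ 0.39785
Color 2 (199,17,97):
  R=199: 199/255≈0.7804 > 0.04045 → ((0.7804+0.055)/1.055)^2.4 ≈ 0.57112
  G=17: 17/255≈0.0667 > 0.04045 → ((0.0667+0.055)/1.055)^2.4 ≈ 0.00561
  B=97: 97/255≈0.3804 > 0.04045 → ((0.3804+0.055)/1.055)^2.4 ≈ 0.11954
  L2 = 0.2126×0.57112 + 0.7152×0.00561 + 0.0722×0.11954 ≈ 0.13406
Lighter = 0.39785, Darker = 0.13406
Ratio = (L_lighter + 0.05) / (L_darker + 0.05)
Ratio = (0.39785 + 0.05) / (0.13406 + 0.05) = 0.44785 / 0.18406 ≈ 2.4332
Ratio ≈ 2.43:1
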